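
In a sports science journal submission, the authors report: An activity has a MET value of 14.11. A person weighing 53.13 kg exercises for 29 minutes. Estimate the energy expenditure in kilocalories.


kcal = MET * mass * time_hr
Convert time: 29 min = 0.4833 hr
kcal = 14.11 * 53.13 * 0.4833
kcal = 362.3377 kcal

362.3377 kcal


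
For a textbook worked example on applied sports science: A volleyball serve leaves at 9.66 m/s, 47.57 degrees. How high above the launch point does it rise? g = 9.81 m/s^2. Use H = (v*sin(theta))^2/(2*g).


H = (v*sin(theta))^2 / (2*g)
vy = v*sin(theta) = 9.66 * sin(47.57 deg) = 7.1301 m/s
H = vy^2 / (2*g) = 50.8379 / (2*9.81)
H = 50.8379 / 19.62 = 2.5911 m

2.5911 m


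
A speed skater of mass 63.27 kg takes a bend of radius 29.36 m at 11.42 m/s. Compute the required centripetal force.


Fc = m * v^2 / r
v^2 = 11.42^2 = 130.4164
Fc = 63.27 * 130.4164 / 29.36
Fc = 8251.4456 / 29.36 = 281.0438 N

281.0438 N


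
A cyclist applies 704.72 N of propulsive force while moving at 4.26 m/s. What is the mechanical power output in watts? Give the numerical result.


P = F * v
P = 704.72 * 4.26
P = 3002.1072 W

3002.1072 W


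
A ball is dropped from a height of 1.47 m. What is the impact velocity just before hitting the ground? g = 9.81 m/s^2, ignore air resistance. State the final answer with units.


v = sqrt(2 * g * h)
v = sqrt(2 * 9.81 * 1.47)
v = sqrt(28.8414) = 5.3704 m/s

5.3704 m/s


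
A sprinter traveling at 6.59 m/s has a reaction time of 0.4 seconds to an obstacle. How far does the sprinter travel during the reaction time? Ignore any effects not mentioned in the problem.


d = v * t
d = 6.59 * 0.4
d = 2.636 m

2.636 m


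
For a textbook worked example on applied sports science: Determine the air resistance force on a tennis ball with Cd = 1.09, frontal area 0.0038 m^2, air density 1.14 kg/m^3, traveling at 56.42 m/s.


Fd = 0.5 * Cd * rho * A * v^2
Fd = 0.5 * 1.09 * 1.14 * 0.0038 * 56.42^2
v^2 = 3183.2164
Fd = 0.5 * 1.09 * 1.14 * 0.0038 * 3183.2164 = 7.5154 N

7.5154 N


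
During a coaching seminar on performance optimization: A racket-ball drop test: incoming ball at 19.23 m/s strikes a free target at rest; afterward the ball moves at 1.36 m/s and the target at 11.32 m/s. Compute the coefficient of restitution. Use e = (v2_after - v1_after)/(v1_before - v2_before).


e = (v2_after - v1_after) / (v1_before - v2_before)
Numerator = 11.32 - 1.36 = 9.96
Denominator = 19.23 - 0 = 19.23
e = 9.96 / 19.23 = 0.5179

0.5179


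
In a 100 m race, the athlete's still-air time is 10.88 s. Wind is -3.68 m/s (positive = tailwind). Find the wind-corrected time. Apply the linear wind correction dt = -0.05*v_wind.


dt = -0.05 * v_wind = -0.05 * -3.68 = 0.184 s
t_corrected = t_still + dt = 10.88 + (0.184)
t_corrected = 11.064 s

11.064 s


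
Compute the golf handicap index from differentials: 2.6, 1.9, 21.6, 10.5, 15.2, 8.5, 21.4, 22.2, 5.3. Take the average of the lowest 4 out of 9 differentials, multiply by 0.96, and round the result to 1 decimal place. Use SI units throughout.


All differentials: 2.6, 1.9, 21.6, 10.5, 15.2, 8.5, 21.4, 22.2, 5.3
Sorted: 1.9, 2.6, 5.3, 8.5, 10.5, 15.2, 21.4, 21.6, 22.2
Best 4: 1.9, 2.6, 5.3, 8.5
Average of best = 18.3 / 4 = 4.575
Raw index = 4.575 * 0.96 = 4.392
Handicap index = round(4.392, 1) = 4.4

4.4


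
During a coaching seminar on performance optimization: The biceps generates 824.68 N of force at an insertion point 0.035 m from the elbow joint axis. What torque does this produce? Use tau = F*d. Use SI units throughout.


tau = F * d
tau = 824.68 * 0.035
tau = 28.8638 N*m

28.8638 N*m


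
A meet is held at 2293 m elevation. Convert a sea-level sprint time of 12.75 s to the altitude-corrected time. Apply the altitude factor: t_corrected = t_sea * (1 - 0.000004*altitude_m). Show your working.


Correction factor = 1 - 0.000004 * 2293 = 0.990828
t_corrected = t_sea * factor = 12.75 * 0.990828
t_corrected = 12.6331 s

12.6331 s


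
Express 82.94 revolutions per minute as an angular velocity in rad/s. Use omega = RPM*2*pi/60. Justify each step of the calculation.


omega = RPM * 2 * pi / 60
omega = 82.94 * 2 * 3.14159 / 60
omega = 521.1274 / 60 = 8.6855 rad/s

8.6855 rad/s


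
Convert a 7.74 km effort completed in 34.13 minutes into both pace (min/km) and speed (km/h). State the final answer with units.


Pace = time / distance = 34.13 min / 7.74 km = 4.4096 min/km
Speed = distance / time_in_hours = 7.74 / 0.5688 hr
Speed = 13.6068 km/h

4.4096 min/km, 13.6068 km/h


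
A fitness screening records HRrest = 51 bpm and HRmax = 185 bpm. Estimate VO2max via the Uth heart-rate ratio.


VO2max = 15.3 * HRmax / HRrest
VO2max = 15.3 * 185 / 51
VO2max = 2830.5 / 51 = 55.5 mL/kg/min

55.5 mL/kg/min


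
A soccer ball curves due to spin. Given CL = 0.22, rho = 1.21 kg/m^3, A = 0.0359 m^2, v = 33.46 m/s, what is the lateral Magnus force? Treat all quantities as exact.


FM = 0.5 * CL * rho * A * v^2
FM = 0.5 * 0.22 * 1.21 * 0.0359 * 33.46^2
v^2 = 1119.5716
FM = 0.5 * 0.22 * 1.21 * 0.0359 * 1119.5716 = 5.3496 N

5.3496 N


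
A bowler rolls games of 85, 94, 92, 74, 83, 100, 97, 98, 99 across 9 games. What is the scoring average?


Average = sum / n
Sum = 822
Average = 822 / 9 = 91.3333

91.3333


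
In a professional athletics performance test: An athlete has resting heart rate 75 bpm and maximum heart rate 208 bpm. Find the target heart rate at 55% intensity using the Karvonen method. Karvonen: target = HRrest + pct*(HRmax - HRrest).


Target = HRrest + pct*(HRmax - HRrest)
Heart rate reserve = HRmax - HRrest = 208 - 75 = 133 bpm
Fraction = 55% = 0.55
Target = 75 + 0.55 * 133
Target = 75 + 73.15 = 148.15 bpm

148.15 bpm


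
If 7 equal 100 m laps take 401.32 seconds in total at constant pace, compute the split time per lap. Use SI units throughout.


Split time = total_time / n_laps = 401.32 / 7
Split time = 57.3314 s per lap

57.3314 s


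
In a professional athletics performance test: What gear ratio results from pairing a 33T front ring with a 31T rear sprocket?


GR = front_teeth / rear_teeth
GR = 33 / 31
GR = 1.0645

1.0645


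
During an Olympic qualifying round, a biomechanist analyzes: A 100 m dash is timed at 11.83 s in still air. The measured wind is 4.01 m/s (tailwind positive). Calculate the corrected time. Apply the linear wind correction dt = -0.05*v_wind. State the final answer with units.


dt = -0.05 * v_wind = -0.05 * 4.01 = -0.2005 s
t_corrected = t_still + dt = 11.83 + (-0.2005)
t_corrected = 11.6295 s

11.6295 s


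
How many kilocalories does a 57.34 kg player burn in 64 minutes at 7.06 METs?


kcal = MET * mass * time_hr
Convert time: 64 min = 1.0667 hr
kcal = 7.06 * 57.34 * 1.0667
kcal = 431.8084 kcal

431.8084 kcal


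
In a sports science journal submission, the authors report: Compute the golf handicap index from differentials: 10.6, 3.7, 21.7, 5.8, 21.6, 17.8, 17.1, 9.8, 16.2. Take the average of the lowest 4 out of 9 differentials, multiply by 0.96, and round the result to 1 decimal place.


All differentials: 10.6, 3.7, 21.7, 5.8, 21.6, 17.8, 17.1, 9.8, 16.2
Sorted: 3.7, 5.8, 9.8, 10.6, 16.2, 17.1, 17.8, 21.6, 21.7
Best 4: 3.7, 5.8, 9.8, 10.6
Average of best = 29.9 / 4 = 7.475
Raw index = 7.475 * 0.96 = 7.176
Handicap index = round(7.176, 1) = 7.2

7.2


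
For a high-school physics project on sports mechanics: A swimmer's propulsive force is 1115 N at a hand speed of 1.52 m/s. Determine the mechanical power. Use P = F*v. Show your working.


P = F * v
P = 1115 * 1.52
P = 1694.8 W

1694.8 W


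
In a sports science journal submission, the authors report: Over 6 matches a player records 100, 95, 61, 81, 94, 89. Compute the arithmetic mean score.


Average = sum / n
Sum = 520
Average = 520 / 6 = 86.6667

86.6667


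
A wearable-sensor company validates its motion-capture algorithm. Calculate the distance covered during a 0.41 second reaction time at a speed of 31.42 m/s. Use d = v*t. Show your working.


d = v * t
d = 31.42 * 0.41
d = 12.8822 m

12.8822 m


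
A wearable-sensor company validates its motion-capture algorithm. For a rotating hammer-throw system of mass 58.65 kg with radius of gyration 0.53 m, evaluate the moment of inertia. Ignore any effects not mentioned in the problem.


I = m * k^2
I = 58.65 * 0.53^2
I = 58.65 * 0.2809 = 16.4748 kg*m^2

16.4748 kg*m^2


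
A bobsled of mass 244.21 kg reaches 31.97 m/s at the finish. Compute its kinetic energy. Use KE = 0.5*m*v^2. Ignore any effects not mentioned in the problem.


KE = 0.5 * m * v^2
KE = 0.5 * 244.21 * 31.97^2
KE = 0.5 * 244.21 * 1022.0809 = 124801.1883 J

124801.1883 J


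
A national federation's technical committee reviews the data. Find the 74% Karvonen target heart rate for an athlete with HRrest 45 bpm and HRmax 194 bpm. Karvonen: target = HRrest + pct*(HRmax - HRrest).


Target = HRrest + pct*(HRmax - HRrest)
Heart rate reserve = HRmax - HRrest = 194 - 45 = 149 bpm
Fraction = 74% = 0.74
Target = 45 + 0.74 * 149
Target = 45 + 110.26 = 155.26 bpm

155.26 bpm


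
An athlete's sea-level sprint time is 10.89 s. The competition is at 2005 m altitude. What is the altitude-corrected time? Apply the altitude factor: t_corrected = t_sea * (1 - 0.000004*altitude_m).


Correction factor = 1 - 0.000004 * 2005 = 0.99198
t_corrected = t_sea * factor = 10.89 * 0.99198
t_corrected = 10.8027 s

10.8027 s


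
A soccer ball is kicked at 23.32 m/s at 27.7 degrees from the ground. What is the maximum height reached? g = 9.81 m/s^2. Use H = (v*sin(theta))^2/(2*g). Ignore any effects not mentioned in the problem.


H = (v*sin(theta))^2 / (2*g)
vy = v*sin(theta) = 23.32 * sin(27.7 deg) = 10.8401 m/s
H = vy^2 / (2*g) = 117.5081 / (2*9.81)
H = 117.5081 / 19.62 = 5.9892 m

5.9892 m


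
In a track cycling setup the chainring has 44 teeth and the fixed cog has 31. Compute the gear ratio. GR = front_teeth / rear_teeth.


GR = front_teeth / rear_teeth
GR = 44 / 31
GR = 1.4194

1.4194


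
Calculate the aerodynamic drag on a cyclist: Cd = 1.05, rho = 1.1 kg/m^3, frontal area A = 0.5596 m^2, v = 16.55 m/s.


Fd = 0.5 * Cd * rho * A * v^2
Fd = 0.5 * 1.05 * 1.1 * 0.5596 * 16.55^2
v^2 = 273.9025
Fd = 0.5 * 1.05 * 1.1 * 0.5596 * 273.9025 = 88.5168 N

88.5168 N


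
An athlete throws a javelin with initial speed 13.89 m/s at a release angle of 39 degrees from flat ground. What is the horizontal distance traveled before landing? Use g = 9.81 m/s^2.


R = v^2 * sin(2*theta) / g
Convert angle to radians: theta = 39 deg = 0.6807 rad
sin(2*theta) = sin(1.3614) = 0.9781
R = 13.89^2 * 0.9781 / 9.81
R = 192.9321 * 0.9781 / 9.81 = 19.2371 m

19.2371 m


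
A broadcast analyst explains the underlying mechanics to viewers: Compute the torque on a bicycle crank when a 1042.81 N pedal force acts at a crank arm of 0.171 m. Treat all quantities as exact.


tau = F * d
tau = 1042.81 * 0.171
tau = 178.3205 N*m

178.3205 N*m


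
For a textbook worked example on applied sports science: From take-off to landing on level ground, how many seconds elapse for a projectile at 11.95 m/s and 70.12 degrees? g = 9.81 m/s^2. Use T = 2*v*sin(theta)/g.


T = 2*v*sin(theta)/g
sin(theta) = sin(70.12 deg) = 0.9404
T = 2*11.95*0.9404 / 9.81
T = 22.4757 / 9.81 = 2.2911 s

2.2911 s


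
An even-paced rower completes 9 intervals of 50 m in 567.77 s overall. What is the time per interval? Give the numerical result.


Split time = total_time / n_laps = 567.77 / 9
Split time = 63.0856 s per lap

63.0856 s


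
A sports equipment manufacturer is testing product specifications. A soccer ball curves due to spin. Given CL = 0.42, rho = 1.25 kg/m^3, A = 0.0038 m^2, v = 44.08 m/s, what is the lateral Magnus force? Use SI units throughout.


FM = 0.5 * CL * rho * A * v^2
FM = 0.5 * 0.42 * 1.25 * 0.0038 * 44.08^2
v^2 = 1943.0464
FM = 0.5 * 0.42 * 1.25 * 0.0038 * 1943.0464 = 1.9382 N

1.9382 N


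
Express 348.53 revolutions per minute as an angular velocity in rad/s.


omega = RPM * 2 * pi / 60
omega = 348.53 * 2 * 3.14159 / 60
omega = 2189.8786 / 60 = 36.498 rad/s

36.498 rad/s


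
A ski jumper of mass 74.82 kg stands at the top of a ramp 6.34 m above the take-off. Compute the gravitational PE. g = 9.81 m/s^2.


PE = m * g * h
PE = 74.82 * 9.81 * 6.34
PE = 733.9842 * 6.34 = 4653.4598 J

4653.4598 J


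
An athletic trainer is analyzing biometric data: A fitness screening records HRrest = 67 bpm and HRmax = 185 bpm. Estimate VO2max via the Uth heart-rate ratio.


VO2max = 15.3 * HRmax / HRrest
VO2max = 15.3 * 185 / 67
VO2max = 2830.5 / 67 = 42.2463 mL/kg/min

42.2463 mL/kg/min


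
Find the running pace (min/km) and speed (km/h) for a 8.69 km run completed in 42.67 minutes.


Pace = time / distance = 42.67 min / 8.69 km = 4.9102 min/km
Speed = distance / time_in_hours = 8.69 / 0.7112 hr
Speed = 12.2194 km/h

4.9102 min/km, 12.2194 km/h


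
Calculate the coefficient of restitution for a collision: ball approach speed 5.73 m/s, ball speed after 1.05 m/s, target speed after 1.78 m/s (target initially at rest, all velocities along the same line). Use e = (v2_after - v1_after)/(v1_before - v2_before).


e = (v2_after - v1_after) / (v1_before - v2_before)
Numerator = 1.78 - 1.05 = 0.73
Denominator = 5.73 - 0 = 5.73
e = 0.73 / 5.73 = 0.1274

0.1274


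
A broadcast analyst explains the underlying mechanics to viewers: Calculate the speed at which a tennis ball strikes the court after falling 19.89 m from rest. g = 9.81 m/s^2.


v = sqrt(2 * g * h)
v = sqrt(2 * 9.81 * 19.89)
v = sqrt(390.2418) = 19.7545 m/s

19.7545 m/s


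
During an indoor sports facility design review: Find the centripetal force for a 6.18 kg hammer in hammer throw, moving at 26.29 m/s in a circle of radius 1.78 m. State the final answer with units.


Fc = m * v^2 / r
v^2 = 26.29^2 = 691.1641
Fc = 6.18 * 691.1641 / 1.78
Fc = 4271.3941 / 1.78 = 2399.6596 N

2399.6596 N


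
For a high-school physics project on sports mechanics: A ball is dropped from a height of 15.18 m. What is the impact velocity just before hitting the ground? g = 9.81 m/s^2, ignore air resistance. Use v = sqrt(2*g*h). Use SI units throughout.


v = sqrt(2 * g * h)
v = sqrt(2 * 9.81 * 15.18)
v = sqrt(297.8316) = 17.2578 m/s

17.2578 m/s


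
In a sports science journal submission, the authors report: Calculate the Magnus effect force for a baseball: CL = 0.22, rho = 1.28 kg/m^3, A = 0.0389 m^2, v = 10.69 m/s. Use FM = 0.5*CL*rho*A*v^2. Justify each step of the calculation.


FM = 0.5 * CL * rho * A * v^2
FM = 0.5 * 0.22 * 1.28 * 0.0389 * 10.69^2
v^2 = 114.2761
FM = 0.5 * 0.22 * 1.28 * 0.0389 * 114.2761 = 0.6259 N

0.6259 N


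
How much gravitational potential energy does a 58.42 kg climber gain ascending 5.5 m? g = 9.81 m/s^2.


PE = m * g * h
PE = 58.42 * 9.81 * 5.5
PE = 573.1002 * 5.5 = 3152.0511 J

3152.0511 J


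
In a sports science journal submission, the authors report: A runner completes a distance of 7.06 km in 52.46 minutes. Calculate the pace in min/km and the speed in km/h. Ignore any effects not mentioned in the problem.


Pace = time / distance = 52.46 min / 7.06 km = 7.4306 min/km
Speed = distance / time_in_hours = 7.06 / 0.8743 hr
Speed = 8.0747 km/h

7.4306 min/km, 8.0747 km/h


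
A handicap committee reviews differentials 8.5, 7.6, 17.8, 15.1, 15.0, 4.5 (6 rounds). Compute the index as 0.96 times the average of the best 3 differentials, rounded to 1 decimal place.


All differentials: 8.5, 7.6, 17.8, 15.1, 15.0, 4.5
Sorted: 4.5, 7.6, 8.5, 15.0, 15.1, 17.8
Best 3: 4.5, 7.6, 8.5
Average of best = 20.6 / 3 = 6.8667
Raw index = 6.8667 * 0.96 = 6.592
Handicap index = round(6.592, 1) = 6.6

6.6


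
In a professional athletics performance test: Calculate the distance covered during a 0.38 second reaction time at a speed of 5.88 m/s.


d = v * t
d = 5.88 * 0.38
d = 2.2344 m

2.2344 m


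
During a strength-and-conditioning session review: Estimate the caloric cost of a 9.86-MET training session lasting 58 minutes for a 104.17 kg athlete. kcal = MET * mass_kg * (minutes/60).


kcal = MET * mass * time_hr
Convert time: 58 min = 0.9667 hr
kcal = 9.86 * 104.17 * 0.9667
kcal = 992.879 kcal

992.879 kcal


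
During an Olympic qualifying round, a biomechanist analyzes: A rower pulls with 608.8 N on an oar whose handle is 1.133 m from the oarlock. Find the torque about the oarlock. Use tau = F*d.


tau = F * d
tau = 608.8 * 1.133
tau = 689.7704 N*m

689.7704 N*m


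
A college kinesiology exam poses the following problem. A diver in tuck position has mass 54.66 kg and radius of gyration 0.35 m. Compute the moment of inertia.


I = m * k^2
I = 54.66 * 0.35^2
I = 54.66 * 0.1225 = 6.6958 kg*m^2

6.6958 kg*m^2


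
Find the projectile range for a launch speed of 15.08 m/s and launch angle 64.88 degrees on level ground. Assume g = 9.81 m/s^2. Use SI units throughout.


R = v^2 * sin(2*theta) / g
Convert angle to radians: theta = 64.88 deg = 1.1324 rad
sin(2*theta) = sin(2.2647) = 0.7687
R = 15.08^2 * 0.7687 / 9.81
R = 227.4064 * 0.7687 / 9.81 = 17.82 m

17.82 m


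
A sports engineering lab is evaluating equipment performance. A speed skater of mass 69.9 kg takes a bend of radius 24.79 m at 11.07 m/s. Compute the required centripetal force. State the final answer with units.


Fc = m * v^2 / r
v^2 = 11.07^2 = 122.5449
Fc = 69.9 * 122.5449 / 24.79
Fc = 8565.8885 / 24.79 = 345.5381 N

345.5381 N


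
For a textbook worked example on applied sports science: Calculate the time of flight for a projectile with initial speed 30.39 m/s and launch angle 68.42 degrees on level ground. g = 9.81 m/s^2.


T = 2*v*sin(theta)/g
sin(theta) = sin(68.42 deg) = 0.9299
T = 2*30.39*0.9299 / 9.81
T = 56.5196 / 9.81 = 5.7614 s

5.7614 s


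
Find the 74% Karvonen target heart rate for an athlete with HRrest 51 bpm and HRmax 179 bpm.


Target = HRrest + pct*(HRmax - HRrest)
Heart rate reserve = HRmax - HRrest = 179 - 51 = 128 bpm
Fraction = 74% = 0.74
Target = 51 + 0.74 * 128
Target = 51 + 94.72 = 145.72 bpm

145.72 bpm


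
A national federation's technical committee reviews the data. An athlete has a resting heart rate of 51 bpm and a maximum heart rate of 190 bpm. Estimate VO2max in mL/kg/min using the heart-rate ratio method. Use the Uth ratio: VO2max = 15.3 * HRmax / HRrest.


VO2max = 15.3 * HRmax / HRrest
VO2max = 15.3 * 190 / 51
VO2max = 2907 / 51 = 57 mL/kg/min

57 mL/kg/min


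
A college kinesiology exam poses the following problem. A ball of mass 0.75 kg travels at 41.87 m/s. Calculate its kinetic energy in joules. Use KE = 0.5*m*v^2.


KE = 0.5 * m * v^2
KE = 0.5 * 0.75 * 41.87^2
KE = 0.5 * 0.75 * 1753.0969 = 657.4113 J

657.4113 J


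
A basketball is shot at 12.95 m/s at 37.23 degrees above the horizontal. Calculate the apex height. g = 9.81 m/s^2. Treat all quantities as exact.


H = (v*sin(theta))^2 / (2*g)
vy = v*sin(theta) = 12.95 * sin(37.23 deg) = 7.835 m/s
H = vy^2 / (2*g) = 61.3866 / (2*9.81)
H = 61.3866 / 19.62 = 3.1288 m

3.1288 m


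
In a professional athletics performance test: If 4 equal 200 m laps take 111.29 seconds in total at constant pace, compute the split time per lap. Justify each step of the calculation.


Split time = total_time / n_laps = 111.29 / 4
Split time = 27.8225 s per lap

27.8225 s


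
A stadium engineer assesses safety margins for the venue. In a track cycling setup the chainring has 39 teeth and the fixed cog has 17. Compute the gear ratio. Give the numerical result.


GR = front_teeth / rear_teeth
GR = 39 / 17
GR = 2.2941

2.2941


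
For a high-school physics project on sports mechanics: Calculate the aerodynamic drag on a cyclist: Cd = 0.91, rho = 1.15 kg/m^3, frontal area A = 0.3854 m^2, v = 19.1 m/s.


Fd = 0.5 * Cd * rho * A * v^2
Fd = 0.5 * 0.91 * 1.15 * 0.3854 * 19.1^2
v^2 = 364.81
Fd = 0.5 * 0.91 * 1.15 * 0.3854 * 364.81 = 73.5678 N

73.5678 N


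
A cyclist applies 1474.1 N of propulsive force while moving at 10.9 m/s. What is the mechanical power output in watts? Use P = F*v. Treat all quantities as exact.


P = F * v
P = 1474.1 * 10.9
P = 16067.69 W

16067.69 W


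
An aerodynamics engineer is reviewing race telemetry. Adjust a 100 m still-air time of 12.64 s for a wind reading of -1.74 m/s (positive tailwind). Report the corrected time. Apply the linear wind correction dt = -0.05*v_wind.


dt = -0.05 * v_wind = -0.05 * -1.74 = 0.087 s
t_corrected = t_still + dt = 12.64 + (0.087)
t_corrected = 12.727 s

12.727 s


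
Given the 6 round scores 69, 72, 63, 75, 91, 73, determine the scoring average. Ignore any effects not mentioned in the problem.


Average = sum / n
Sum = 443
Average = 443 / 6 = 73.8333

73.8333


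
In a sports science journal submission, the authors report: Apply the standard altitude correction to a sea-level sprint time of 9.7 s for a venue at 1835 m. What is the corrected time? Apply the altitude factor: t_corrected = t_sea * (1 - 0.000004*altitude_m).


Correction factor = 1 - 0.000004 * 1835 = 0.99266
t_corrected = t_sea * factor = 9.7 * 0.99266
t_corrected = 9.6288 s

9.6288 s


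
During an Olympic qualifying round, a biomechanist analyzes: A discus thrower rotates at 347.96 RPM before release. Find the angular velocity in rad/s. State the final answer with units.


omega = RPM * 2 * pi / 60
omega = 347.96 * 2 * 3.14159 / 60
omega = 2186.2972 / 60 = 36.4383 rad/s

36.4383 rad/s


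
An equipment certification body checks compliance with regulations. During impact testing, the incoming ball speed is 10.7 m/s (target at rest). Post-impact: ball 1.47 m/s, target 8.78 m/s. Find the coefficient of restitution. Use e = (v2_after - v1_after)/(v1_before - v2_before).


e = (v2_after - v1_after) / (v1_before - v2_before)
Numerator = 8.78 - 1.47 = 7.31
Denominator = 10.7 - 0 = 10.7
e = 7.31 / 10.7 = 0.6832

0.6832


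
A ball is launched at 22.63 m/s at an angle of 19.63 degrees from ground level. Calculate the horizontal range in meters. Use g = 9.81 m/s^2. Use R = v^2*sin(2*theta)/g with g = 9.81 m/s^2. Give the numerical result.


R = v^2 * sin(2*theta) / g
Convert angle to radians: theta = 19.63 deg = 0.3426 rad
sin(2*theta) = sin(0.6852) = 0.6328
R = 22.63^2 * 0.6328 / 9.81
R = 512.1169 * 0.6328 / 9.81 = 33.0365 m

33.0365 m


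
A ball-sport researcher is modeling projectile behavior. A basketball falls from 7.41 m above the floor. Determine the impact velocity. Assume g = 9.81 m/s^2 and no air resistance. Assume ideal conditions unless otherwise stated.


v = sqrt(2 * g * h)
v = sqrt(2 * 9.81 * 7.41)
v = sqrt(145.3842) = 12.0575 m/s

12.0575 m/s


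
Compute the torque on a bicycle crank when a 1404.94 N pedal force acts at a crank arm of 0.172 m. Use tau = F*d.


tau = F * d
tau = 1404.94 * 0.172
tau = 241.6497 N*m

241.6497 N*m


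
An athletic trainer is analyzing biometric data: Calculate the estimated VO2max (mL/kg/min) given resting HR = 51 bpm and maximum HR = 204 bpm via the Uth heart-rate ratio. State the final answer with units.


VO2max = 15.3 * HRmax / HRrest
VO2max = 15.3 * 204 / 51
VO2max = 3121.2 / 51 = 61.2 mL/kg/min

61.2 mL/kg/min


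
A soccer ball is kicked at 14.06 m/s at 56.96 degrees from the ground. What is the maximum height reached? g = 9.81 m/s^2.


H = (v*sin(theta))^2 / (2*g)
vy = v*sin(theta) = 14.06 * sin(56.96 deg) = 11.7864 m/s
H = vy^2 / (2*g) = 138.9183 / (2*9.81)
H = 138.9183 / 19.62 = 7.0804 m

7.0804 m


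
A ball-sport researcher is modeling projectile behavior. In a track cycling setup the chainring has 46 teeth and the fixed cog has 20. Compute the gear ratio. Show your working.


GR = front_teeth / rear_teeth
GR = 46 / 20
GR = 2.3

2.3


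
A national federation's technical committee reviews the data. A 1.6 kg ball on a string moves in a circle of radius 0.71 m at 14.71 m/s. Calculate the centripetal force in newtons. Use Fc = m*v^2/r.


Fc = m * v^2 / r
v^2 = 14.71^2 = 216.3841
Fc = 1.6 * 216.3841 / 0.71
Fc = 346.2146 / 0.71 = 487.6261 N

487.6261 N


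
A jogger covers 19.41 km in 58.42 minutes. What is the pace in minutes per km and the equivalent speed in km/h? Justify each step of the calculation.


Pace = time / distance = 58.42 min / 19.41 km = 3.0098 min/km
Speed = distance / time_in_hours = 19.41 / 0.9737 hr
Speed = 19.935 km/h

3.0098 min/km, 19.935 km/h


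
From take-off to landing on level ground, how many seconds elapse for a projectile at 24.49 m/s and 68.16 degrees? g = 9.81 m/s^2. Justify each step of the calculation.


T = 2*v*sin(theta)/g
sin(theta) = sin(68.16 deg) = 0.9282
T = 2*24.49*0.9282 / 9.81
T = 45.4645 / 9.81 = 4.6345 s

4.6345 s


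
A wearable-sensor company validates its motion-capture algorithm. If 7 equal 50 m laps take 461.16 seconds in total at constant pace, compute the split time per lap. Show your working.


Split time = total_time / n_laps = 461.16 / 7
Split time = 65.88 s per lap

65.88 s


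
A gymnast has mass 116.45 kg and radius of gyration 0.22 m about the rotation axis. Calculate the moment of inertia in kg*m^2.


I = m * k^2
I = 116.45 * 0.22^2
I = 116.45 * 0.0484 = 5.6362 kg*m^2

5.6362 kg*m^2


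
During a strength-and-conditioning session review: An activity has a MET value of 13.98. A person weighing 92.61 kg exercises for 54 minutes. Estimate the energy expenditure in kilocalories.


kcal = MET * mass * time_hr
Convert time: 54 min = 0.9 hr
kcal = 13.98 * 92.61 * 0.9
kcal = 1165.219 kcal

1165.219 kcal


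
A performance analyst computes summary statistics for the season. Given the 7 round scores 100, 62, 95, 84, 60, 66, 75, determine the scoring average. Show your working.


Average = sum / n
Sum = 542
Average = 542 / 7 = 77.4286

77.4286


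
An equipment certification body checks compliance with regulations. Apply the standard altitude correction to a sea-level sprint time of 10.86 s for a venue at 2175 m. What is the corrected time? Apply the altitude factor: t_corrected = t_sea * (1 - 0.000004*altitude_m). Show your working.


Correction factor = 1 - 0.000004 * 2175 = 0.9913
t_corrected = t_sea * factor = 10.86 * 0.9913
t_corrected = 10.7655 s

10.7655 s


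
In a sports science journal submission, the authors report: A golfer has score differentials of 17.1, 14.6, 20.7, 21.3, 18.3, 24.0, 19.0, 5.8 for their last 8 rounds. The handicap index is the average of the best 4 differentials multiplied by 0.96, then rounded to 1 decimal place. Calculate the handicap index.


All differentials: 17.1, 14.6, 20.7, 21.3, 18.3, 24.0, 19.0, 5.8
Sorted: 5.8, 14.6, 17.1, 18.3, 19.0, 20.7, 21.3, 24.0
Best 4: 5.8, 14.6, 17.1, 18.3
Average of best = 55.8 / 4 = 13.95
Raw index = 13.95 * 0.96 = 13.392
Handicap index = round(13.392, 1) = 13.4

13.4


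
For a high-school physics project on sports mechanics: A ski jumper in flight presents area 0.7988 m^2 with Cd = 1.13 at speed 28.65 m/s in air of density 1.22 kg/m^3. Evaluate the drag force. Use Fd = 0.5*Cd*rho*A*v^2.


Fd = 0.5 * Cd * rho * A * v^2
Fd = 0.5 * 1.13 * 1.22 * 0.7988 * 28.65^2
v^2 = 820.8225
Fd = 0.5 * 1.13 * 1.22 * 0.7988 * 820.8225 = 451.9554 N

451.9554 N


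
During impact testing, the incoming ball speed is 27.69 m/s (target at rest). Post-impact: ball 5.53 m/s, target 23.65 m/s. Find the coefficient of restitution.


e = (v2_after - v1_after) / (v1_before - v2_before)
Numerator = 23.65 - 5.53 = 18.12
Denominator = 27.69 - 0 = 27.69
e = 18.12 / 27.69 = 0.6544

0.6544


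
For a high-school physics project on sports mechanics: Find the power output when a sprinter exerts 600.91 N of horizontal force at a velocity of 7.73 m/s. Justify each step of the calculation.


P = F * v
P = 600.91 * 7.73
P = 4645.0343 W

4645.0343 W


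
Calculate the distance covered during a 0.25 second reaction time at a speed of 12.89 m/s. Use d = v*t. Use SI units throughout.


d = v * t
d = 12.89 * 0.25
d = 3.2225 m

3.2225 m


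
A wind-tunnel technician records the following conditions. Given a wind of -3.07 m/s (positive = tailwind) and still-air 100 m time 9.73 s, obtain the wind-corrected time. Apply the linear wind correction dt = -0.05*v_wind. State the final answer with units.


dt = -0.05 * v_wind = -0.05 * -3.07 = 0.1535 s
t_corrected = t_still + dt = 9.73 + (0.1535)
t_corrected = 9.8835 s

9.8835 s


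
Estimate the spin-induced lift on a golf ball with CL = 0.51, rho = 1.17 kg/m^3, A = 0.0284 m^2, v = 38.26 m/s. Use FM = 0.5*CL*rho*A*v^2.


FM = 0.5 * CL * rho * A * v^2
FM = 0.5 * 0.51 * 1.17 * 0.0284 * 38.26^2
v^2 = 1463.8276
FM = 0.5 * 0.51 * 1.17 * 0.0284 * 1463.8276 = 12.4032 N

12.4032 N


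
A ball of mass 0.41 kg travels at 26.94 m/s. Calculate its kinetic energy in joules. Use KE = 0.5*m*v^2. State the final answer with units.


KE = 0.5 * m * v^2
KE = 0.5 * 0.41 * 26.94^2
KE = 0.5 * 0.41 * 725.7636 = 148.7815 J

148.7815 J


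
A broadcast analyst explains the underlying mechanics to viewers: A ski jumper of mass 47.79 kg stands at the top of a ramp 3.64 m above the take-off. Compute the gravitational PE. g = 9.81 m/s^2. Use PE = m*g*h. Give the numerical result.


PE = m * g * h
PE = 47.79 * 9.81 * 3.64
PE = 468.8199 * 3.64 = 1706.5044 J

1706.5044 J


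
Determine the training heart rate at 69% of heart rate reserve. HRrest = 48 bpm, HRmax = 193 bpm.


Target = HRrest + pct*(HRmax - HRrest)
Heart rate reserve = HRmax - HRrest = 193 - 48 = 145 bpm
Fraction = 69% = 0.69
Target = 48 + 0.69 * 145
Target = 48 + 100.05 = 148.05 bpm

148.05 bpm


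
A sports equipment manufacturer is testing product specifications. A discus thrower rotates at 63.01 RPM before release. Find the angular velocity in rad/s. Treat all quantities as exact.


omega = RPM * 2 * pi / 60
omega = 63.01 * 2 * 3.14159 / 60
omega = 395.9035 / 60 = 6.5984 rad/s

6.5984 rad/s


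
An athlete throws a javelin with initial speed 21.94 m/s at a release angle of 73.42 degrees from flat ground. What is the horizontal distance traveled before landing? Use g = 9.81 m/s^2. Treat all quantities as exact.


R = v^2 * sin(2*theta) / g
Convert angle to radians: theta = 73.42 deg = 1.2814 rad
sin(2*theta) = sin(2.5628) = 0.547
R = 21.94^2 * 0.547 / 9.81
R = 481.3636 * 0.547 / 9.81 = 26.8395 m

26.8395 m


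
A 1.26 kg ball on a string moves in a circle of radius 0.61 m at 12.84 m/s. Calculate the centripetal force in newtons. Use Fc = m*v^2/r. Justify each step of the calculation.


Fc = m * v^2 / r
v^2 = 12.84^2 = 164.8656
Fc = 1.26 * 164.8656 / 0.61
Fc = 207.7307 / 0.61 = 340.5421 N

340.5421 N


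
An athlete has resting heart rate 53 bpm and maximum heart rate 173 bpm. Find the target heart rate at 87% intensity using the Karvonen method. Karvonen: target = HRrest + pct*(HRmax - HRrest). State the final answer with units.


Target = HRrest + pct*(HRmax - HRrest)
Heart rate reserve = HRmax - HRrest = 173 - 53 = 120 bpm
Fraction = 87% = 0.87
Target = 53 + 0.87 * 120
Target = 53 + 104.4 = 157.4 bpm

157.4 bpm


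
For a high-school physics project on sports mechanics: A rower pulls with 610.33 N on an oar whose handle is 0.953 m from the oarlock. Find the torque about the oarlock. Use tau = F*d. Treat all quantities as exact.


tau = F * d
tau = 610.33 * 0.953
tau = 581.6445 N*m

581.6445 N*m


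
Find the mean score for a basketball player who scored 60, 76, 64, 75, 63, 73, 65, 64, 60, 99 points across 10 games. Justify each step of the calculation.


Average = sum / n
Sum = 699
Average = 699 / 10 = 69.9

69.9


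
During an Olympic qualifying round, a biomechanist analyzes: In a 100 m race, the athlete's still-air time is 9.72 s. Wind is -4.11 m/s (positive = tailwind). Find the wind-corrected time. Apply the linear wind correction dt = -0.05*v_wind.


dt = -0.05 * v_wind = -0.05 * -4.11 = 0.2055 s
t_corrected = t_still + dt = 9.72 + (0.2055)
t_corrected = 9.9255 s

9.9255 s


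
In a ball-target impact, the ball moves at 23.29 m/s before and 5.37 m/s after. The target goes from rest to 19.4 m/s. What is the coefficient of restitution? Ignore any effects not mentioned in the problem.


e = (v2_after - v1_after) / (v1_before - v2_before)
Numerator = 19.4 - 5.37 = 14.03
Denominator = 23.29 - 0 = 23.29
e = 14.03 / 23.29 = 0.6024

0.6024


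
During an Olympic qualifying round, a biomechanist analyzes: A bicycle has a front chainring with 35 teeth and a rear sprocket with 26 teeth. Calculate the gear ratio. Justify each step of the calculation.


GR = front_teeth / rear_teeth
GR = 35 / 26
GR = 1.3462

1.3462


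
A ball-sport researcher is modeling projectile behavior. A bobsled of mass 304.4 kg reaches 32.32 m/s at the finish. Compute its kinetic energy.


KE = 0.5 * m * v^2
KE = 0.5 * 304.4 * 32.32^2
KE = 0.5 * 304.4 * 1044.5824 = 158985.4413 J

158985.4413 J


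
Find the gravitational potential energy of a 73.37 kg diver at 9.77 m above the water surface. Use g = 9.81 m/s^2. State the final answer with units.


PE = m * g * h
PE = 73.37 * 9.81 * 9.77
PE = 719.7597 * 9.77 = 7032.0523 J

7032.0523 J


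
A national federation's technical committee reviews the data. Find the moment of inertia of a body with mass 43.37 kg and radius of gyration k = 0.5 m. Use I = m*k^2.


I = m * k^2
I = 43.37 * 0.5^2
I = 43.37 * 0.25 = 10.8425 kg*m^2

10.8425 kg*m^2


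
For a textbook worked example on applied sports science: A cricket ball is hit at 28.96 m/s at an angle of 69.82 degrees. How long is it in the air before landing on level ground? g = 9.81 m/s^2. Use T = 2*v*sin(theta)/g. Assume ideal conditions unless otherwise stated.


T = 2*v*sin(theta)/g
sin(theta) = sin(69.82 deg) = 0.9386
T = 2*28.96*0.9386 / 9.81
T = 54.3645 / 9.81 = 5.5417 s

5.5417 s


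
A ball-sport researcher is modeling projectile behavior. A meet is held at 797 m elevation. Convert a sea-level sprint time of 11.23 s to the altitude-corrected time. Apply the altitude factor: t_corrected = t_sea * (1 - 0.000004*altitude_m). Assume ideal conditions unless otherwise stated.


Correction factor = 1 - 0.000004 * 797 = 0.996812
t_corrected = t_sea * factor = 11.23 * 0.996812
t_corrected = 11.1942 s

11.1942 s


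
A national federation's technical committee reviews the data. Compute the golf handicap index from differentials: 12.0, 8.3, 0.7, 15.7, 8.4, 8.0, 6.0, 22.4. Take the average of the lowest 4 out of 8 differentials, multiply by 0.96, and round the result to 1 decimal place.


All differentials: 12.0, 8.3, 0.7, 15.7, 8.4, 8.0, 6.0, 22.4
Sorted: 0.7, 6.0, 8.0, 8.3, 8.4, 12.0, 15.7, 22.4
Best 4: 0.7, 6.0, 8.0, 8.3
Average of best = 23 / 4 = 5.75
Raw index = 5.75 * 0.96 = 5.52
Handicap index = round(5.52, 1) = 5.5

5.5


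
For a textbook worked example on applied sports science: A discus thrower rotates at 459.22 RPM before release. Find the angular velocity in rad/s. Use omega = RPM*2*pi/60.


omega = RPM * 2 * pi / 60
omega = 459.22 * 2 * 3.14159 / 60
omega = 2885.3644 / 60 = 48.0894 rad/s

48.0894 rad/s


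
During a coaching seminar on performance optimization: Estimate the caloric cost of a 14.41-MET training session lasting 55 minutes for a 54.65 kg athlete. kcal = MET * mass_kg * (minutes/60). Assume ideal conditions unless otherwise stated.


kcal = MET * mass * time_hr
Convert time: 55 min = 0.9167 hr
kcal = 14.41 * 54.65 * 0.9167
kcal = 721.881 kcal

721.881 kcal


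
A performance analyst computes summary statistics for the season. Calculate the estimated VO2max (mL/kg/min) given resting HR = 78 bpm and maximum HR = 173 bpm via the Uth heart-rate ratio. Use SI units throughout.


VO2max = 15.3 * HRmax / HRrest
VO2max = 15.3 * 173 / 78
VO2max = 2646.9 / 78 = 33.9346 mL/kg/min

33.9346 mL/kg/min


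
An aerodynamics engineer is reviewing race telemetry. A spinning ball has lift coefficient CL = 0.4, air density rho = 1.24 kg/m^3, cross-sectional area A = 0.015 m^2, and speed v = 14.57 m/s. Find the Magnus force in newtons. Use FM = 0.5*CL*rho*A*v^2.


FM = 0.5 * CL * rho * A * v^2
FM = 0.5 * 0.4 * 1.24 * 0.015 * 14.57^2
v^2 = 212.2849
FM = 0.5 * 0.4 * 1.24 * 0.015 * 212.2849 = 0.7897 N

0.7897 N


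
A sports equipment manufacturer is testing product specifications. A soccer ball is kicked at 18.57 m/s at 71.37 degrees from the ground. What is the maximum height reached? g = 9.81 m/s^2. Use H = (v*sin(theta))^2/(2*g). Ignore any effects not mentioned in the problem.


H = (v*sin(theta))^2 / (2*g)
vy = v*sin(theta) = 18.57 * sin(71.37 deg) = 17.597 m/s
H = vy^2 / (2*g) = 309.6528 / (2*9.81)
H = 309.6528 / 19.62 = 15.7825 m

15.7825 m


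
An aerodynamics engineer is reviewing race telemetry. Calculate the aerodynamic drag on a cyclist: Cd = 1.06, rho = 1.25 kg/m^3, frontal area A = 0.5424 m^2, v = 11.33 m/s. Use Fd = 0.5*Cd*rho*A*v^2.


Fd = 0.5 * Cd * rho * A * v^2
Fd = 0.5 * 1.06 * 1.25 * 0.5424 * 11.33^2
v^2 = 128.3689
Fd = 0.5 * 1.06 * 1.25 * 0.5424 * 128.3689 = 46.1281 N

46.1281 N


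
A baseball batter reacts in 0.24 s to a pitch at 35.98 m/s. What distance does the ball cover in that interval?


d = v * t
d = 35.98 * 0.24
d = 8.6352 m

8.6352 m


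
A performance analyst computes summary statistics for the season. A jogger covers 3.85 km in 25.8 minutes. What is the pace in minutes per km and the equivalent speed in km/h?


Pace = time / distance = 25.8 min / 3.85 km = 6.7013 min/km
Speed = distance / time_in_hours = 3.85 / 0.43 hr
Speed = 8.9535 km/h

6.7013 min/km, 8.9535 km/h


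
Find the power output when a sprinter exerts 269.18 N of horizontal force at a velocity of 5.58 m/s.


P = F * v
P = 269.18 * 5.58
P = 1502.0244 W

1502.0244 W


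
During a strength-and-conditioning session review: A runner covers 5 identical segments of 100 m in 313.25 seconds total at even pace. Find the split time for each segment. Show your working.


Split time = total_time / n_laps = 313.25 / 5
Split time = 62.65 s per lap

62.65 s


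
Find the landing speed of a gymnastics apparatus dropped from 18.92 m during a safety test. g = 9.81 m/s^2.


v = sqrt(2 * g * h)
v = sqrt(2 * 9.81 * 18.92)
v = sqrt(371.2104) = 19.2668 m/s

19.2668 m/s


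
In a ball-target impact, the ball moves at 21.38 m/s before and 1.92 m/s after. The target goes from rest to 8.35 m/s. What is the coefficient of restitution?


e = (v2_after - v1_after) / (v1_before - v2_before)
Numerator = 8.35 - 1.92 = 6.43
Denominator = 21.38 - 0 = 21.38
e = 6.43 / 21.38 = 0.3007

0.3007


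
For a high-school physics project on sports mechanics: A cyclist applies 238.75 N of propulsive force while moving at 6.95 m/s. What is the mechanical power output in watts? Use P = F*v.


P = F * v
P = 238.75 * 6.95
P = 1659.3125 W

1659.3125 W


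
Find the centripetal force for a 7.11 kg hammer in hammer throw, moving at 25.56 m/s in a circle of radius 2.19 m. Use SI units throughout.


Fc = m * v^2 / r
v^2 = 25.56^2 = 653.3136
Fc = 7.11 * 653.3136 / 2.19
Fc = 4645.0597 / 2.19 = 2121.0318 N

2121.0318 N


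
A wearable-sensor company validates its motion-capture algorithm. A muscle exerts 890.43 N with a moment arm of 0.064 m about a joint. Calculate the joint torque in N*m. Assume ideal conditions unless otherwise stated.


tau = F * d
tau = 890.43 * 0.064
tau = 56.9875 N*m

56.9875 N*m


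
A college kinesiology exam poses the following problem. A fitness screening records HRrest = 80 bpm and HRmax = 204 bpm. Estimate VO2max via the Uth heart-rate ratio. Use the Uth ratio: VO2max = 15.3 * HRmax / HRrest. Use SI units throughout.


VO2max = 15.3 * HRmax / HRrest
VO2max = 15.3 * 204 / 80
VO2max = 3121.2 / 80 = 39.015 mL/kg/min

39.015 mL/kg/min


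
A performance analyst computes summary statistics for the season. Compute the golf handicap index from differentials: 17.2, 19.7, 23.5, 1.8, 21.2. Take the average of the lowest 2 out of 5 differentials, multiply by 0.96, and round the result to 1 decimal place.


All differentials: 17.2, 19.7, 23.5, 1.8, 21.2
Sorted: 1.8, 17.2, 19.7, 21.2, 23.5
Best 2: 1.8, 17.2
Average of best = 19 / 2 = 9.5
Raw index = 9.5 * 0.96 = 9.12
Handicap index = round(9.12, 1) = 9.1

9.1
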